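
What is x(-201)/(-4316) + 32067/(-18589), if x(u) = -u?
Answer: -142137561/80230124 ≈ -1.7716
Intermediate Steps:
x(-201)/(-4316) + 32067/(-18589) = -1*(-201)/(-4316) + 32067/(-18589) = 201*(-1/4316) + 32067*(-1/18589) = -201/4316 - 32067/18589 = -142137561/80230124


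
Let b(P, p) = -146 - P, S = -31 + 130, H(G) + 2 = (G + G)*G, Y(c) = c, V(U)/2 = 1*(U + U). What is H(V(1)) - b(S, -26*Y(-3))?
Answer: 275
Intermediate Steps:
V(U) = 4*U (V(U) = 2*(1*(U + U)) = 2*(1*(2*U)) = 2*(2*U) = 4*U)
H(G) = -2 + 2*G**2 (H(G) = -2 + (G + G)*G = -2 + (2*G)*G = -2 + 2*G**2)
S = 99
H(V(1)) - b(S, -26*Y(-3)) = (-2 + 2*(4*1)**2) - (-146 - 1*99) = (-2 + 2*4**2) - (-146 - 99) = (-2 + 2*16) - 1*(-245) = (-2 + 32) + 245 = 30 + 245 = 275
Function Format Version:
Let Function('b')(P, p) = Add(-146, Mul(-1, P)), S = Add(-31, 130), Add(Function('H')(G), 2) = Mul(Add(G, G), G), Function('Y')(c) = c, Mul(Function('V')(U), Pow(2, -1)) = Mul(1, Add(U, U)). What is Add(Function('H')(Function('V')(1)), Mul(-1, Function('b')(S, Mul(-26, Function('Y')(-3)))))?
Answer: 275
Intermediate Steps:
Function('V')(U) = Mul(4, U) (Function('V')(U) = Mul(2, Mul(1, Add(U, U))) = Mul(2, Mul(1, Mul(2, U))) = Mul(2, Mul(2, U)) = Mul(4, U))
Function('H')(G) = Add(-2, Mul(2, Pow(G, 2))) (Function('H')(G) = Add(-2, Mul(Add(G, G), G)) = Add(-2, Mul(Mul(2, G), G)) = Add(-2, Mul(2, Pow(G, 2))))
S = 99
Add(Function('H')(Function('V')(1)), Mul(-1, Function('b')(S, Mul(-26, Function('Y')(-3))))) = Add(Add(-2, Mul(2, Pow(Mul(4, 1), 2))), Mul(-1, Add(-146, Mul(-1, 99)))) = Add(Add(-2, Mul(2, Pow(4, 2))), Mul(-1, Add(-146, -99))) = Add(Add(-2, Mul(2, 16)), Mul(-1, -245)) = Add(Add(-2, 32), 245) = Add(30, 245) = 275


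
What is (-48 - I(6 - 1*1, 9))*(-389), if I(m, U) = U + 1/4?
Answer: 89081/4 ≈ 22270.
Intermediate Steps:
I(m, U) = 1/4 + U (I(m, U) = U + 1/4 = 1/4 + U)
(-48 - I(6 - 1*1, 9))*(-389) = (-48 - (1/4 + 9))*(-389) = (-48 - 1*37/4)*(-389) = (-48 - 37/4)*(-389) = -229/4*(-389) = 89081/4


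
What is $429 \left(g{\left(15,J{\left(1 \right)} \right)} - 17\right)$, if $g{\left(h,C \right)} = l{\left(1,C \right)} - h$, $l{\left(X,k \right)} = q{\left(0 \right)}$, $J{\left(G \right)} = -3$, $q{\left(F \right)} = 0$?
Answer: $-13728$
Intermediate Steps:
$l{\left(X,k \right)} = 0$
$g{\left(h,C \right)} = - h$ ($g{\left(h,C \right)} = 0 - h = - h$)
$429 \left(g{\left(15,J{\left(1 \right)} \right)} - 17\right) = 429 \left(\left(-1\right) 15 - 17\right) = 429 \left(-15 - 17\right) = 429 \left(-32\right) = -13728$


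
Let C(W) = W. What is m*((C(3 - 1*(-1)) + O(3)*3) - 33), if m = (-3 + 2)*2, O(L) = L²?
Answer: 4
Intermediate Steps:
m = -2 (m = -1*2 = -2)
m*((C(3 - 1*(-1)) + O(3)*3) - 33) = -2*(((3 - 1*(-1)) + 3²*3) - 33) = -2*(((3 + 1) + 9*3) - 33) = -2*((4 + 27) - 33) = -2*(31 - 33) = -2*(-2) = 4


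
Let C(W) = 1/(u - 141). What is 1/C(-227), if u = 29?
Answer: -112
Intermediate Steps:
C(W) = -1/112 (C(W) = 1/(29 - 141) = 1/(-112) = -1/112)
1/C(-227) = 1/(-1/112) = -112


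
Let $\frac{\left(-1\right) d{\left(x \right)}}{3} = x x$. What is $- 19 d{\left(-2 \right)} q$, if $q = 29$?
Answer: $6612$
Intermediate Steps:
$d{\left(x \right)} = - 3 x^{2}$ ($d{\left(x \right)} = - 3 x x = - 3 x^{2}$)
$- 19 d{\left(-2 \right)} q = - 19 \left(- 3 \left(-2\right)^{2}\right) 29 = - 19 \left(\left(-3\right) 4\right) 29 = \left(-19\right) \left(-12\right) 29 = 228 \cdot 29 = 6612$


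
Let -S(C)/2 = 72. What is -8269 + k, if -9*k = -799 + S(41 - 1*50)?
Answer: -73478/9 ≈ -8164.2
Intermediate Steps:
S(C) = -144 (S(C) = -2*72 = -144)
k = 943/9 (k = -(-799 - 144)/9 = -1/9*(-943) = 943/9 ≈ 104.78)
-8269 + k = -8269 + 943/9 = -73478/9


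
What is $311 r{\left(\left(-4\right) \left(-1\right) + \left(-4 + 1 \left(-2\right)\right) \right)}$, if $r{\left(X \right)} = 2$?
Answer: $622$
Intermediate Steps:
$311 r{\left(\left(-4\right) \left(-1\right) + \left(-4 + 1 \left(-2\right)\right) \right)} = 311 \cdot 2 = 622$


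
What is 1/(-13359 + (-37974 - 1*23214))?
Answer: -1/74547 ≈ -1.3414e-5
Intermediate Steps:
1/(-13359 + (-37974 - 1*23214)) = 1/(-13359 + (-37974 - 23214)) = 1/(-13359 - 61188) = 1/(-74547) = -1/74547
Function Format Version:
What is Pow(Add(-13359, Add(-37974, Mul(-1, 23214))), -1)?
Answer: Rational(-1, 74547) ≈ -1.3414e-5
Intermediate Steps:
Pow(Add(-13359, Add(-37974, Mul(-1, 23214))), -1) = Pow(Add(-13359, Add(-37974, -23214)), -1) = Pow(Add(-13359, -61188), -1) = Pow(-74547, -1) = Rational(-1, 74547)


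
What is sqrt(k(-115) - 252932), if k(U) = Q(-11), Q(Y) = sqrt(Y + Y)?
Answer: sqrt(-252932 + I*sqrt(22)) ≈ 0.005 + 502.92*I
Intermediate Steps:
Q(Y) = sqrt(2)*sqrt(Y) (Q(Y) = sqrt(2*Y) = sqrt(2)*sqrt(Y))
k(U) = I*sqrt(22) (k(U) = sqrt(2)*sqrt(-11) = sqrt(2)*(I*sqrt(11)) = I*sqrt(22))
sqrt(k(-115) - 252932) = sqrt(I*sqrt(22) - 252932) = sqrt(-252932 + I*sqrt(22))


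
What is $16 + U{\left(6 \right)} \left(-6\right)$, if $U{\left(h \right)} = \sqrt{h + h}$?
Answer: $16 - 12 \sqrt{3} \approx -4.7846$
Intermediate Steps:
$U{\left(h \right)} = \sqrt{2} \sqrt{h}$ ($U{\left(h \right)} = \sqrt{2 h} = \sqrt{2} \sqrt{h}$)
$16 + U{\left(6 \right)} \left(-6\right) = 16 + \sqrt{2} \sqrt{6} \left(-6\right) = 16 + 2 \sqrt{3} \left(-6\right) = 16 - 12 \sqrt{3}$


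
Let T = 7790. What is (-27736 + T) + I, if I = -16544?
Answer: -36490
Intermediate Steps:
(-27736 + T) + I = (-27736 + 7790) - 16544 = -19946 - 16544 = -36490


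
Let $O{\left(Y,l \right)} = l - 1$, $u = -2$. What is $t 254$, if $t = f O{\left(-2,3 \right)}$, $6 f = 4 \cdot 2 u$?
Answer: $- \frac{4064}{3} \approx -1354.7$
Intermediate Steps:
$f = - \frac{8}{3}$ ($f = \frac{4 \cdot 2 \left(-2\right)}{6} = \frac{8 \left(-2\right)}{6} = \frac{1}{6} \left(-16\right) = - \frac{8}{3} \approx -2.6667$)
$O{\left(Y,l \right)} = -1 + l$ ($O{\left(Y,l \right)} = l - 1 = -1 + l$)
$t = - \frac{16}{3}$ ($t = - \frac{8 \left(-1 + 3\right)}{3} = \left(- \frac{8}{3}\right) 2 = - \frac{16}{3} \approx -5.3333$)
$t 254 = \left(- \frac{16}{3}\right) 254 = - \frac{4064}{3}$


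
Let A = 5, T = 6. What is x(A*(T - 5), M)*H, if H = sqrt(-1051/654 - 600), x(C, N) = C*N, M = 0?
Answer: 0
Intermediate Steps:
H = I*sqrt(257316954)/654 (H = sqrt(-1051*1/654 - 600) = sqrt(-1051/654 - 600) = sqrt(-393451/654) = I*sqrt(257316954)/654 ≈ 24.528*I)
x(A*(T - 5), M)*H = ((5*(6 - 5))*0)*(I*sqrt(257316954)/654) = ((5*1)*0)*(I*sqrt(257316954)/654) = (5*0)*(I*sqrt(257316954)/654) = 0*(I*sqrt(257316954)/654) = 0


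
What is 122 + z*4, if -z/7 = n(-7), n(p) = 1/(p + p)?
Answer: 124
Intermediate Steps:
n(p) = 1/(2*p)
z = ½ (z = -7/(2*(-7)) = -7*(-1)/(2*7) = -7*(-1/14) = ½ ≈ 0.50000)
122 + z*4 = 122 + (½)*4 = 122 + 2 = 124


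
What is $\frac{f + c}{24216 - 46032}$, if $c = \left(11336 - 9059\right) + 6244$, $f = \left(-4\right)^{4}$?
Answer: $- \frac{8777}{21816} \approx -0.40232$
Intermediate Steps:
$f = 256$
$c = 8521$ ($c = 2277 + 6244 = 8521$)
$\frac{f + c}{24216 - 46032} = \frac{256 + 8521}{24216 - 46032} = \frac{8777}{-21816} = 8777 \left(- \frac{1}{21816}\right) = - \frac{8777}{21816}$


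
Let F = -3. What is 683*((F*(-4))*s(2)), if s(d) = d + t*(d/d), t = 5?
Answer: 57372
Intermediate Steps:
s(d) = 5 + d (s(d) = d + 5*(d/d) = d + 5*1 = d + 5 = 5 + d)
683*((F*(-4))*s(2)) = 683*((-3*(-4))*(5 + 2)) = 683*(12*7) = 683*84 = 57372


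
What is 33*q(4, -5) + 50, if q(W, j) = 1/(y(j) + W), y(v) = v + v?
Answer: 89/2 ≈ 44.500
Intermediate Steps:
y(v) = 2*v
q(W, j) = 1/(W + 2*j) (q(W, j) = 1/(2*j + W) = 1/(W + 2*j))
33*q(4, -5) + 50 = 33/(4 + 2*(-5)) + 50 = 33/(4 - 10) + 50 = 33/(-6) + 50 = 33*(-⅙) + 50 = -11/2 + 50 = 89/2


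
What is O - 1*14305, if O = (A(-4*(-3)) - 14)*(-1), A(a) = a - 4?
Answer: -14299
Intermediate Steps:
A(a) = -4 + a
O = 6 (O = ((-4 - 4*(-3)) - 14)*(-1) = ((-4 + 12) - 14)*(-1) = (8 - 14)*(-1) = -6*(-1) = 6)
O - 1*14305 = 6 - 1*14305 = 6 - 14305 = -14299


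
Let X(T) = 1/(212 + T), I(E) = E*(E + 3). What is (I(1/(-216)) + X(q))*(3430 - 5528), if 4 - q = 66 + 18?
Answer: 3387221/256608 ≈ 13.200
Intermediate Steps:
I(E) = E*(3 + E)
q = -80 (q = 4 - (66 + 18) = 4 - 1*84 = 4 - 84 = -80)
(I(1/(-216)) + X(q))*(3430 - 5528) = ((3 + 1/(-216))/(-216) + 1/(212 - 80))*(3430 - 5528) = (-(3 - 1/216)/216 + 1/132)*(-2098) = (-1/216*647/216 + 1/132)*(-2098) = (-647/46656 + 1/132)*(-2098) = -3229/513216*(-2098) = 3387221/256608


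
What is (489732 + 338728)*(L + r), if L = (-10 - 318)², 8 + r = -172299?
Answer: -53620416580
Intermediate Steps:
r = -172307 (r = -8 - 172299 = -172307)
L = 107584 (L = (-328)² = 107584)
(489732 + 338728)*(L + r) = (489732 + 338728)*(107584 - 172307) = 828460*(-64723) = -53620416580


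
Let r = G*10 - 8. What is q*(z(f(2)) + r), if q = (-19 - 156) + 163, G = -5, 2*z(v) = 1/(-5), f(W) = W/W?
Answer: 3486/5 ≈ 697.20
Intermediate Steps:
f(W) = 1
z(v) = -1/10 (z(v) = (1/2)/(-5) = (1/2)*(-1/5) = -1/10)
r = -58 (r = -5*10 - 8 = -50 - 8 = -58)
q = -12 (q = -175 + 163 = -12)
q*(z(f(2)) + r) = -12*(-1/10 - 58) = -12*(-581/10) = 3486/5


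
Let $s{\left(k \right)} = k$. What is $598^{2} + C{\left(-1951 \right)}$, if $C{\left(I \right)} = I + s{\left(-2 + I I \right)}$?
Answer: $4162052$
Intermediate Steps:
$C{\left(I \right)} = -2 + I + I^{2}$ ($C{\left(I \right)} = I + \left(-2 + I I\right) = I + \left(-2 + I^{2}\right) = -2 + I + I^{2}$)
$598^{2} + C{\left(-1951 \right)} = 598^{2} - \left(1953 - 3806401\right) = 357604 - -3804448 = 357604 + 3804448 = 4162052$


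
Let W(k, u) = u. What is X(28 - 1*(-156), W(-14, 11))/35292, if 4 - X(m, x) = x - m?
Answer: 59/11764 ≈ 0.0050153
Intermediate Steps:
X(m, x) = 4 + m - x (X(m, x) = 4 - (x - m) = 4 + (m - x) = 4 + m - x)
X(28 - 1*(-156), W(-14, 11))/35292 = (4 + (28 - 1*(-156)) - 1*11)/35292 = (4 + (28 + 156) - 11)*(1/35292) = (4 + 184 - 11)*(1/35292) = 177*(1/35292) = 59/11764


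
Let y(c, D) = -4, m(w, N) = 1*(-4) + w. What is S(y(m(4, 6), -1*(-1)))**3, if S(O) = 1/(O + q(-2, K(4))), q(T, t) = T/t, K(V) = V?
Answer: -8/729 ≈ -0.010974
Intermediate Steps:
m(w, N) = -4 + w
S(O) = 1/(-1/2 + O) (S(O) = 1/(O - 2/4) = 1/(O - 2*1/4) = 1/(O - 1/2) = 1/(-1/2 + O))
S(y(m(4, 6), -1*(-1)))**3 = (2/(-1 + 2*(-4)))**3 = (2/(-1 - 8))**3 = (2/(-9))**3 = (2*(-1/9))**3 = (-2/9)**3 = -8/729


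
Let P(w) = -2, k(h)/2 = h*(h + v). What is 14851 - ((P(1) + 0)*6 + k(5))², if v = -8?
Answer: 13087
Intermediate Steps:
k(h) = 2*h*(-8 + h) (k(h) = 2*(h*(h - 8)) = 2*(h*(-8 + h)) = 2*h*(-8 + h))
14851 - ((P(1) + 0)*6 + k(5))² = 14851 - ((-2 + 0)*6 + 2*5*(-8 + 5))² = 14851 - (-2*6 + 2*5*(-3))² = 14851 - (-12 - 30)² = 14851 - 1*(-42)² = 14851 - 1*1764 = 14851 - 1764 = 13087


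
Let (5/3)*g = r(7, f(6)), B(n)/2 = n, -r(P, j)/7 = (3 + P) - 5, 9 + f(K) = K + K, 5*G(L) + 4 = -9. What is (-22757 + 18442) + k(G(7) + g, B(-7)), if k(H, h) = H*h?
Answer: -19923/5 ≈ -3984.6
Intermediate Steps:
G(L) = -13/5 (G(L) = -⅘ + (⅕)*(-9) = -⅘ - 9/5 = -13/5)
f(K) = -9 + 2*K (f(K) = -9 + (K + K) = -9 + 2*K)
r(P, j) = 14 - 7*P (r(P, j) = -7*((3 + P) - 5) = -7*(-2 + P) = 14 - 7*P)
B(n) = 2*n
g = -21 (g = 3*(14 - 7*7)/5 = 3*(14 - 49)/5 = (⅗)*(-35) = -21)
(-22757 + 18442) + k(G(7) + g, B(-7)) = (-22757 + 18442) + (-13/5 - 21)*(2*(-7)) = -4315 - 118/5*(-14) = -4315 + 1652/5 = -19923/5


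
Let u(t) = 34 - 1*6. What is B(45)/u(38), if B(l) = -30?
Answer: -15/14 ≈ -1.0714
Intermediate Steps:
u(t) = 28 (u(t) = 34 - 6 = 28)
B(45)/u(38) = -30/28 = -30*1/28 = -15/14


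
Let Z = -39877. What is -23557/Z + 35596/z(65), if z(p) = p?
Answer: 1420992897/2592005 ≈ 548.22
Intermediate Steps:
-23557/Z + 35596/z(65) = -23557/(-39877) + 35596/65 = -23557*(-1/39877) + 35596*(1/65) = 23557/39877 + 35596/65 = 1420992897/2592005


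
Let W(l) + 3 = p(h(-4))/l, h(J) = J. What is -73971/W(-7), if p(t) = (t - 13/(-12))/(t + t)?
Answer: 7101216/293 ≈ 24236.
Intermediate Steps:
p(t) = (13/12 + t)/(2*t) (p(t) = (t - 13*(-1/12))/((2*t)) = (t + 13/12)*(1/(2*t)) = (13/12 + t)*(1/(2*t)) = (13/12 + t)/(2*t))
W(l) = -3 + 35/(96*l) (W(l) = -3 + ((1/24)*(13 + 12*(-4))/(-4))/l = -3 + ((1/24)*(-¼)*(13 - 48))/l = -3 + ((1/24)*(-¼)*(-35))/l = -3 + 35/(96*l))
-73971/W(-7) = -73971/(-3 + (35/96)/(-7)) = -73971/(-3 + (35/96)*(-⅐)) = -73971/(-3 - 5/96) = -73971/(-293/96) = -73971*(-96/293) = 7101216/293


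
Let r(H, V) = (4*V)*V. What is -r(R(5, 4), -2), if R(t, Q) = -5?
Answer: -16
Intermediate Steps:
r(H, V) = 4*V²
-r(R(5, 4), -2) = -4*(-2)² = -4*4 = -1*16 = -16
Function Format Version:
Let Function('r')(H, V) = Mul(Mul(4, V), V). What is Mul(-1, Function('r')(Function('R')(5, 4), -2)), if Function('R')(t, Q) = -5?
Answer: -16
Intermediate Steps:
Function('r')(H, V) = Mul(4, Pow(V, 2))
Mul(-1, Function('r')(Function('R')(5, 4), -2)) = Mul(-1, Mul(4, Pow(-2, 2))) = Mul(-1, Mul(4, 4)) = Mul(-1, 16) = -16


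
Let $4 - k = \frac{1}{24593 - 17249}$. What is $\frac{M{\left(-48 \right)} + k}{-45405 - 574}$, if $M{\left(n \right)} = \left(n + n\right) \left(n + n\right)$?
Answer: $- \frac{67711679}{337669776} \approx -0.20053$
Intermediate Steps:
$M{\left(n \right)} = 4 n^{2}$ ($M{\left(n \right)} = 2 n 2 n = 4 n^{2}$)
$k = \frac{29375}{7344}$ ($k = 4 - \frac{1}{24593 - 17249} = 4 - \frac{1}{7344} = \frac{29375}{7344} \approx 3.9999$)
$\frac{M{\left(-48 \right)} + k}{-45405 - 574} = \frac{4 \left(-48\right)^{2} + \frac{29375}{7344}}{-45405 - 574} = \frac{4 \cdot 2304 + \frac{29375}{7344}}{-45979} = \left(9216 + \frac{29375}{7344}\right) \left(- \frac{1}{45979}\right) = \frac{67711679}{7344} \left(- \frac{1}{45979}\right) = - \frac{67711679}{337669776}$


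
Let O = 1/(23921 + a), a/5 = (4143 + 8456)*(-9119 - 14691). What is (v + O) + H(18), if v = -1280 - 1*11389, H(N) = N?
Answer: -18975070803880/1499887029 ≈ -12651.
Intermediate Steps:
a = -1499910950 (a = 5*((4143 + 8456)*(-9119 - 14691)) = 5*(12599*(-23810)) = 5*(-299982190) = -1499910950)
O = -1/1499887029 (O = 1/(23921 - 1499910950) = 1/(-1499887029) = -1/1499887029 ≈ -6.6672e-10)
v = -12669 (v = -1280 - 11389 = -12669)
(v + O) + H(18) = (-12669 - 1/1499887029) + 18 = -19002068770402/1499887029 + 18 = -18975070803880/1499887029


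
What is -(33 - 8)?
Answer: -25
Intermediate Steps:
-(33 - 8) = -1*25 = -25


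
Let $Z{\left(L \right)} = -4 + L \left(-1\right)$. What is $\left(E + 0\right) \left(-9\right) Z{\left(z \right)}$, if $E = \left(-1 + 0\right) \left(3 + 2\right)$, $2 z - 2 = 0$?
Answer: $-225$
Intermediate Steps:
$z = 1$ ($z = 1 + \frac{1}{2} \cdot 0 = 1 + 0 = 1$)
$E = -5$ ($E = \left(-1\right) 5 = -5$)
$Z{\left(L \right)} = -4 - L$
$\left(E + 0\right) \left(-9\right) Z{\left(z \right)} = \left(-5 + 0\right) \left(-9\right) \left(-4 - 1\right) = \left(-5\right) \left(-9\right) \left(-4 - 1\right) = 45 \left(-5\right) = -225$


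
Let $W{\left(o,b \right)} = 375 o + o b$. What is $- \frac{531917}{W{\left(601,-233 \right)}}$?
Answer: $- \frac{531917}{85342} \approx -6.2328$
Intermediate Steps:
$W{\left(o,b \right)} = 375 o + b o$
$- \frac{531917}{W{\left(601,-233 \right)}} = - \frac{531917}{601 \left(375 - 233\right)} = - \frac{531917}{601 \cdot 142} = - \frac{531917}{85342}$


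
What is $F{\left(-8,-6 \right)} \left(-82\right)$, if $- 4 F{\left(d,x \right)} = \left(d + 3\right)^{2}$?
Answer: $\frac{1025}{2} \approx 512.5$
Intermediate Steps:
$F{\left(d,x \right)} = - \frac{\left(3 + d\right)^{2}}{4}$ ($F{\left(d,x \right)} = - \frac{\left(d + 3\right)^{2}}{4} = - \frac{\left(3 + d\right)^{2}}{4}$)
$F{\left(-8,-6 \right)} \left(-82\right) = - \frac{\left(3 - 8\right)^{2}}{4} \left(-82\right) = - \frac{\left(-5\right)^{2}}{4} \left(-82\right) = \left(- \frac{1}{4}\right) 25 \left(-82\right) = \left(- \frac{25}{4}\right) \left(-82\right) = \frac{1025}{2}$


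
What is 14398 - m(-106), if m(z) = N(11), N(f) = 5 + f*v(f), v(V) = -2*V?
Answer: 14635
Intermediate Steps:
N(f) = 5 - 2*f² (N(f) = 5 + f*(-2*f) = 5 - 2*f²)
m(z) = -237 (m(z) = 5 - 2*11² = 5 - 2*121 = 5 - 242 = -237)
14398 - m(-106) = 14398 - 1*(-237) = 14398 + 237 = 14635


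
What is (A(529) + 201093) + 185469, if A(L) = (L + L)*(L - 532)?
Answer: 383388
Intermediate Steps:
A(L) = 2*L*(-532 + L) (A(L) = (2*L)*(-532 + L) = 2*L*(-532 + L))
(A(529) + 201093) + 185469 = (2*529*(-532 + 529) + 201093) + 185469 = (2*529*(-3) + 201093) + 185469 = (-3174 + 201093) + 185469 = 197919 + 185469 = 383388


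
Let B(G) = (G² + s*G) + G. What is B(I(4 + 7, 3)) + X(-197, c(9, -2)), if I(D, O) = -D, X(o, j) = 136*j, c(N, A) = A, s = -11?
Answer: -41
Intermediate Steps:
B(G) = G² - 10*G (B(G) = (G² - 11*G) + G = G² - 10*G)
B(I(4 + 7, 3)) + X(-197, c(9, -2)) = (-(4 + 7))*(-10 - (4 + 7)) + 136*(-2) = (-1*11)*(-10 - 1*11) - 272 = -11*(-10 - 11) - 272 = -11*(-21) - 272 = 231 - 272 = -41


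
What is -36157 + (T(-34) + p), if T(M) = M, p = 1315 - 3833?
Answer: -38709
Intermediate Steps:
p = -2518
-36157 + (T(-34) + p) = -36157 + (-34 - 2518) = -36157 - 2552 = -38709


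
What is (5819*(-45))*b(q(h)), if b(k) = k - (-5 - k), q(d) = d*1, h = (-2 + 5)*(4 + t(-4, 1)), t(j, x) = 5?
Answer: -15449445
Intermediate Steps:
h = 27 (h = (-2 + 5)*(4 + 5) = 3*9 = 27)
q(d) = d
b(k) = 5 + 2*k (b(k) = k + (5 + k) = 5 + 2*k)
(5819*(-45))*b(q(h)) = (5819*(-45))*(5 + 2*27) = -261855*(5 + 54) = -261855*59 = -15449445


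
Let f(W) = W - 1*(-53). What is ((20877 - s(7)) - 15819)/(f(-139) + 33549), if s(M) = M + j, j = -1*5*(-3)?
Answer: 5036/33463 ≈ 0.15049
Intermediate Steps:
j = 15 (j = -5*(-3) = 15)
f(W) = 53 + W (f(W) = W + 53 = 53 + W)
s(M) = 15 + M (s(M) = M + 15 = 15 + M)
((20877 - s(7)) - 15819)/(f(-139) + 33549) = ((20877 - (15 + 7)) - 15819)/((53 - 139) + 33549) = ((20877 - 1*22) - 15819)/(-86 + 33549) = ((20877 - 22) - 15819)/33463 = (20855 - 15819)*(1/33463) = 5036*(1/33463) = 5036/33463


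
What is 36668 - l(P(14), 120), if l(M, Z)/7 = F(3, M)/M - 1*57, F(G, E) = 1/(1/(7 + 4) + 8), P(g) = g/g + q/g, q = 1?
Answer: 49483367/1335 ≈ 37066.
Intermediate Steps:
P(g) = 1 + 1/g (P(g) = g/g + 1/g = 1 + 1/g)
F(G, E) = 11/89 (F(G, E) = 1/(1/11 + 8) = 1/(89/11) = 11/89)
l(M, Z) = -399 + 77/(89*M) (l(M, Z) = 7*(11/(89*M) - 1*57) = 7*(11/(89*M) - 57) = 7*(-57 + 11/(89*M)) = -399 + 77/(89*M))
36668 - l(P(14), 120) = 36668 - (-399 + 77/(89*(((1 + 14)/14)))) = 36668 - (-399 + 77/(89*(((1/14)*15)))) = 36668 - (-399 + 77/(89*(15/14))) = 36668 - (-399 + (77/89)*(14/15)) = 36668 - (-399 + 1078/1335) = 36668 - 1*(-531587/1335) = 36668 + 531587/1335 = 49483367/1335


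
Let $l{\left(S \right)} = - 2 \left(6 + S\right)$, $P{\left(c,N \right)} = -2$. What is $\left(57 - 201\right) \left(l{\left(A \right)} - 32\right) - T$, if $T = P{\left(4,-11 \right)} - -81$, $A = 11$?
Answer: $9425$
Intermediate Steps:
$l{\left(S \right)} = -12 - 2 S$
$T = 79$ ($T = -2 - -81 = -2 + 81 = 79$)
$\left(57 - 201\right) \left(l{\left(A \right)} - 32\right) - T = \left(57 - 201\right) \left(\left(-12 - 22\right) - 32\right) - 79 = - 144 \left(\left(-12 - 22\right) - 32\right) - 79 = - 144 \left(-34 - 32\right) - 79 = \left(-144\right) \left(-66\right) - 79 = 9504 - 79 = 9425$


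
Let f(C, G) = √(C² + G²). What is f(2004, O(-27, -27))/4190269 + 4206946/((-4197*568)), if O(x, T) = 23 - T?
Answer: -2103473/1191948 + 2*√1004629/4190269 ≈ -1.7643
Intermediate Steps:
f(2004, O(-27, -27))/4190269 + 4206946/((-4197*568)) = √(2004² + (23 - 1*(-27))²)/4190269 + 4206946/((-4197*568)) = √(4016016 + (23 + 27)²)*(1/4190269) + 4206946/(-2383896) = √(4016016 + 50²)*(1/4190269) + 4206946*(-1/2383896) = √(4016016 + 2500)*(1/4190269) - 2103473/1191948 = √4018516*(1/4190269) - 2103473/1191948 = (2*√1004629)*(1/4190269) - 2103473/1191948 = 2*√1004629/4190269 - 2103473/1191948 = -2103473/1191948 + 2*√1004629/4190269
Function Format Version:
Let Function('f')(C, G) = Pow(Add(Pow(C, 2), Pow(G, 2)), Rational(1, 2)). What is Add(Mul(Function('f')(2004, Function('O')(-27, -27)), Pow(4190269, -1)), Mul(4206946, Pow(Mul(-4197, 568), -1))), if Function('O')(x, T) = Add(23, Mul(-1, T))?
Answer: Add(Rational(-2103473, 1191948), Mul(Rational(2, 4190269), Pow(1004629, Rational(1, 2)))) ≈ -1.7643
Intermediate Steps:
Add(Mul(Function('f')(2004, Function('O')(-27, -27)), Pow(4190269, -1)), Mul(4206946, Pow(Mul(-4197, 568), -1))) = Add(Mul(Pow(Add(Pow(2004, 2), Pow(Add(23, Mul(-1, -27)), 2)), Rational(1, 2)), Pow(4190269, -1)), Mul(4206946, Pow(Mul(-4197, 568), -1))) = Add(Mul(Pow(Add(4016016, Pow(Add(23, 27), 2)), Rational(1, 2)), Rational(1, 4190269)), Mul(4206946, Pow(-2383896, -1))) = Add(Mul(Pow(Add(4016016, Pow(50, 2)), Rational(1, 2)), Rational(1, 4190269)), Mul(4206946, Rational(-1, 2383896))) = Add(Mul(Pow(Add(4016016, 2500), Rational(1, 2)), Rational(1, 4190269)), Rational(-2103473, 1191948)) = Add(Mul(Pow(4018516, Rational(1, 2)), Rational(1, 4190269)), Rational(-2103473, 1191948)) = Add(Mul(Mul(2, Pow(1004629, Rational(1, 2))), Rational(1, 4190269)), Rational(-2103473, 1191948)) = Add(Mul(Rational(2, 4190269), Pow(1004629, Rational(1, 2))), Rational(-2103473, 1191948)) = Add(Rational(-2103473, 1191948), Mul(Rational(2, 4190269), Pow(1004629, Rational(1, 2))))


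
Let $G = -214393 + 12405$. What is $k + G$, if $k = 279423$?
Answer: $77435$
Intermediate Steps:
$G = -201988$
$k + G = 279423 - 201988 = 77435$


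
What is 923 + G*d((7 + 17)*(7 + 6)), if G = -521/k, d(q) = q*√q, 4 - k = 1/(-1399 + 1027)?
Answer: 923 - 120938688*√78/1489 ≈ -7.1641e+5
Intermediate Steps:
k = 1489/372 (k = 4 - 1/(-1399 + 1027) = 4 - 1/(-372) = 4 - 1*(-1/372) = 4 + 1/372 = 1489/372 ≈ 4.0027)
d(q) = q^(3/2)
G = -193812/1489 (G = -521/1489/372 = -521*372/1489 = -193812/1489 ≈ -130.16)
923 + G*d((7 + 17)*(7 + 6)) = 923 - 193812*(7 + 6)^(3/2)*(7 + 17)^(3/2)/1489 = 923 - 193812*624*√78/1489 = 923 - 120938688*√78/1489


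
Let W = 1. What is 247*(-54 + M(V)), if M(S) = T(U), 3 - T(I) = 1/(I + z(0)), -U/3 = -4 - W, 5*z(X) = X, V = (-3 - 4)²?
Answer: -189202/15 ≈ -12613.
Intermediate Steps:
V = 49 (V = (-7)² = 49)
z(X) = X/5
U = 15 (U = -3*(-4 - 1*1) = -3*(-4 - 1) = -3*(-5) = 15)
T(I) = 3 - 1/I (T(I) = 3 - 1/(I + (⅕)*0) = 3 - 1/(I + 0) = 3 - 1/I)
M(S) = 44/15 (M(S) = 3 - 1/15 = 44/15)
247*(-54 + M(V)) = 247*(-54 + 44/15) = 247*(-766/15) = -189202/15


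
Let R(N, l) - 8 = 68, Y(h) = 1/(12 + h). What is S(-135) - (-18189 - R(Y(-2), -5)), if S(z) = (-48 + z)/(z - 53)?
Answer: 3434003/188 ≈ 18266.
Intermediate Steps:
R(N, l) = 76 (R(N, l) = 8 + 68 = 76)
S(z) = (-48 + z)/(-53 + z)
S(-135) - (-18189 - R(Y(-2), -5)) = (-48 - 135)/(-53 - 135) - (-18189 - 1*76) = -183/(-188) - (-18189 - 76) = -1/188*(-183) - 1*(-18265) = 183/188 + 18265 = 3434003/188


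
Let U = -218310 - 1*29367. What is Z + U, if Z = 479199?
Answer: 231522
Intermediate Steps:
U = -247677 (U = -218310 - 29367 = -247677)
Z + U = 479199 - 247677 = 231522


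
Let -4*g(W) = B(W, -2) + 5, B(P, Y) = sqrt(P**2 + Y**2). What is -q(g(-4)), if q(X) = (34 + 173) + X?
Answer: -823/4 + sqrt(5)/2 ≈ -204.63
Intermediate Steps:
g(W) = -5/4 - sqrt(4 + W**2)/4 (g(W) = -(sqrt(W**2 + (-2)**2) + 5)/4 = -(sqrt(W**2 + 4) + 5)/4 = -(sqrt(4 + W**2) + 5)/4 = -(5 + sqrt(4 + W**2))/4 = -5/4 - sqrt(4 + W**2)/4)
q(X) = 207 + X
-q(g(-4)) = -(207 + (-5/4 - sqrt(4 + (-4)**2)/4)) = -(207 + (-5/4 - sqrt(4 + 16)/4)) = -(207 + (-5/4 - sqrt(5)/2)) = -(823/4 - sqrt(5)/2) = -823/4 + sqrt(5)/2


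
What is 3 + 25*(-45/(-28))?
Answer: 1209/28 ≈ 43.179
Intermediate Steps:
3 + 25*(-45/(-28)) = 3 + 25*(-45*(-1/28)) = 3 + 25*(45/28) = 3 + 1125/28 = 1209/28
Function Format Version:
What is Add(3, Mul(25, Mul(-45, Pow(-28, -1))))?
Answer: Rational(1209, 28) ≈ 43.179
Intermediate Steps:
Add(3, Mul(25, Mul(-45, Pow(-28, -1)))) = Add(3, Mul(25, Mul(-45, Rational(-1, 28)))) = Add(3, Mul(25, Rational(45, 28))) = Add(3, Rational(1125, 28)) = Rational(1209, 28)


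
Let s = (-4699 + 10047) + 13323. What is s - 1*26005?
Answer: -7334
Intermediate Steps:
s = 18671 (s = 5348 + 13323 = 18671)
s - 1*26005 = 18671 - 1*26005 = 18671 - 26005 = -7334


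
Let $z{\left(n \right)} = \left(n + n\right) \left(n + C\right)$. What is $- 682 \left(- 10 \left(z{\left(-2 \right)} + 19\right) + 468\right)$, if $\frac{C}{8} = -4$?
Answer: $737924$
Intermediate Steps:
$C = -32$ ($C = 8 \left(-4\right) = -32$)
$z{\left(n \right)} = 2 n \left(-32 + n\right)$ ($z{\left(n \right)} = \left(n + n\right) \left(n - 32\right) = 2 n \left(-32 + n\right)$)
$- 682 \left(- 10 \left(z{\left(-2 \right)} + 19\right) + 468\right) = - 682 \left(- 10 \left(2 \left(-2\right) \left(-32 - 2\right) + 19\right) + 468\right) = - 682 \left(- 10 \left(2 \left(-2\right) \left(-34\right) + 19\right) + 468\right) = - 682 \left(- 10 \left(136 + 19\right) + 468\right) = - 682 \left(\left(-10\right) 155 + 468\right) = - 682 \left(-1550 + 468\right) = \left(-682\right) \left(-1082\right) = 737924$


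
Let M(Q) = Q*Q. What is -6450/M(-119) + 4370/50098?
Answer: -130624265/354718889 ≈ -0.36825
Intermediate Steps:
M(Q) = Q²
-6450/M(-119) + 4370/50098 = -6450/((-119)²) + 4370/50098 = -6450/14161 + 4370*(1/50098) = -6450*1/14161 + 2185/25049 = -6450/14161 + 2185/25049 = -130624265/354718889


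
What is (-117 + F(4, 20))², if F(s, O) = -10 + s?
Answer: 15129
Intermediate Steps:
(-117 + F(4, 20))² = (-117 + (-10 + 4))² = (-117 - 6)² = (-123)² = 15129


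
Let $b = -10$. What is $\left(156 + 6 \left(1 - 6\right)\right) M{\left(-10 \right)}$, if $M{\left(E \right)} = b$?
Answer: $-1260$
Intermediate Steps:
$M{\left(E \right)} = -10$
$\left(156 + 6 \left(1 - 6\right)\right) M{\left(-10 \right)} = \left(156 + 6 \left(1 - 6\right)\right) \left(-10\right) = \left(156 + 6 \left(-5\right)\right) \left(-10\right) = \left(156 - 30\right) \left(-10\right) = 126 \left(-10\right) = -1260$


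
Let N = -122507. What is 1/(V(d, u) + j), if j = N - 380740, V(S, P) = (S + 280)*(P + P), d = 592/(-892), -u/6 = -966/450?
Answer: -5575/2765485977 ≈ -2.0159e-6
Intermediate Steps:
u = 322/25 (u = -(-5796)/450 = -6*(-161/75) = 322/25 ≈ 12.880)
d = -148/223 (d = 592*(-1/892) = -148/223 ≈ -0.66368)
V(S, P) = 2*P*(280 + S) (V(S, P) = (280 + S)*(2*P) = 2*P*(280 + S))
j = -503247 (j = -122507 - 380740 = -503247)
1/(V(d, u) + j) = 1/(2*(322/25)*(280 - 148/223) - 503247) = 1/(2*(322/25)*(62292/223) - 503247) = 1/(40116048/5575 - 503247) = 1/(-2765485977/5575) = -5575/2765485977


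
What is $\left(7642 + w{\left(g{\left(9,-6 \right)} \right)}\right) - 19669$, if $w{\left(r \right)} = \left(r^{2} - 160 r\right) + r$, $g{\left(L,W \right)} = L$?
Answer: $-13377$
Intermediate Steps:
$w{\left(r \right)} = r^{2} - 159 r$
$\left(7642 + w{\left(g{\left(9,-6 \right)} \right)}\right) - 19669 = \left(7642 + 9 \left(-159 + 9\right)\right) - 19669 = \left(7642 + 9 \left(-150\right)\right) - 19669 = \left(7642 - 1350\right) - 19669 = 6292 - 19669 = -13377$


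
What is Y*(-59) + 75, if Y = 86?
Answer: -4999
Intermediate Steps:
Y*(-59) + 75 = 86*(-59) + 75 = -5074 + 75 = -4999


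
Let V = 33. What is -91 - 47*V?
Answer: -1642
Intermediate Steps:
-91 - 47*V = -91 - 47*33 = -91 - 1551 = -1642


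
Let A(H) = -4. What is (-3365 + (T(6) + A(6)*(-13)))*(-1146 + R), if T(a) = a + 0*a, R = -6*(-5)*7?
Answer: 3095352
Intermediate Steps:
R = 210 (R = 30*7 = 210)
T(a) = a (T(a) = a + 0 = a)
(-3365 + (T(6) + A(6)*(-13)))*(-1146 + R) = (-3365 + (6 - 4*(-13)))*(-1146 + 210) = (-3365 + (6 + 52))*(-936) = (-3365 + 58)*(-936) = -3307*(-936) = 3095352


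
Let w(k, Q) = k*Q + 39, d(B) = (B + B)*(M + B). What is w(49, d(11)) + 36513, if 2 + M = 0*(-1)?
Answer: 46254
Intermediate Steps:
M = -2 (M = -2 + 0*(-1) = -2 + 0 = -2)
d(B) = 2*B*(-2 + B) (d(B) = (B + B)*(-2 + B) = (2*B)*(-2 + B) = 2*B*(-2 + B))
w(k, Q) = 39 + Q*k (w(k, Q) = Q*k + 39 = 39 + Q*k)
w(49, d(11)) + 36513 = (39 + (2*11*(-2 + 11))*49) + 36513 = (39 + (2*11*9)*49) + 36513 = (39 + 198*49) + 36513 = (39 + 9702) + 36513 = 9741 + 36513 = 46254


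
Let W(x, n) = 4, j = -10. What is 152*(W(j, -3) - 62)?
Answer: -8816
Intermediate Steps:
152*(W(j, -3) - 62) = 152*(4 - 62) = 152*(-58) = -8816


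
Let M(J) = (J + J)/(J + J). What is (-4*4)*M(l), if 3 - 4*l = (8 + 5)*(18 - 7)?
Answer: -16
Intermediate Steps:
l = -35 (l = 3/4 - (8 + 5)*(18 - 7)/4 = 3/4 - 13*11/4 = 3/4 - 1/4*143 = 3/4 - 143/4 = -35)
M(J) = 1 (M(J) = (2*J)/((2*J)) = (2*J)*(1/(2*J)) = 1)
(-4*4)*M(l) = -4*4*1 = -16*1 = -16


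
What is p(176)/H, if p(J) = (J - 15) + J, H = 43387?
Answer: 337/43387 ≈ 0.0077673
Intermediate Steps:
p(J) = -15 + 2*J (p(J) = (-15 + J) + J = -15 + 2*J)
p(176)/H = (-15 + 2*176)/43387 = (-15 + 352)*(1/43387) = 337*(1/43387) = 337/43387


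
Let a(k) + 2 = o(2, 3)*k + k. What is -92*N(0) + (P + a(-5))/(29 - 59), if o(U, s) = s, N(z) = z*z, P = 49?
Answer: -9/10 ≈ -0.90000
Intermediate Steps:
N(z) = z²
a(k) = -2 + 4*k (a(k) = -2 + (3*k + k) = -2 + 4*k)
-92*N(0) + (P + a(-5))/(29 - 59) = -92*0² + (49 + (-2 + 4*(-5)))/(29 - 59) = -92*0 + (49 + (-2 - 20))/(-30) = 0 + (49 - 22)*(-1/30) = 0 + 27*(-1/30) = 0 - 9/10 = -9/10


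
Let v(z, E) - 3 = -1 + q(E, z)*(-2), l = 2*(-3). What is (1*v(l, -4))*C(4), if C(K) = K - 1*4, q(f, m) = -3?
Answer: 0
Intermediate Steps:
l = -6
C(K) = -4 + K (C(K) = K - 4 = -4 + K)
v(z, E) = 8 (v(z, E) = 3 + (-1 - 3*(-2)) = 3 + (-1 + 6) = 3 + 5 = 8)
(1*v(l, -4))*C(4) = (1*8)*(-4 + 4) = 8*0 = 0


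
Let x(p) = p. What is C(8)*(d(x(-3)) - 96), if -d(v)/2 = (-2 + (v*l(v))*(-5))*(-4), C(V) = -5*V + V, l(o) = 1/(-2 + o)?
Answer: 4352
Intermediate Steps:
C(V) = -4*V
d(v) = -16 - 40*v/(-2 + v) (d(v) = -2*(-2 + (v/(-2 + v))*(-5))*(-4) = -2*(-2 - 5*v/(-2 + v))*(-4) = -2*(8 + 20*v/(-2 + v)) = -16 - 40*v/(-2 + v))
C(8)*(d(x(-3)) - 96) = (-4*8)*(8*(4 - 7*(-3))/(-2 - 3) - 96) = -32*(8*(4 + 21)/(-5) - 96) = -32*(8*(-1/5)*25 - 96) = -32*(-40 - 96) = -32*(-136) = 4352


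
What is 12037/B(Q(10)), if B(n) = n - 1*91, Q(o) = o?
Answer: -12037/81 ≈ -148.60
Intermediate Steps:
B(n) = -91 + n (B(n) = n - 91 = -91 + n)
12037/B(Q(10)) = 12037/(-91 + 10) = 12037/(-81) = 12037*(-1/81) = -12037/81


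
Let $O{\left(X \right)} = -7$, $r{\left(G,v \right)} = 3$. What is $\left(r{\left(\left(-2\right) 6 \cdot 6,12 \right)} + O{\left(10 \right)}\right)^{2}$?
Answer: $16$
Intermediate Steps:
$\left(r{\left(\left(-2\right) 6 \cdot 6,12 \right)} + O{\left(10 \right)}\right)^{2} = \left(3 - 7\right)^{2} = \left(-4\right)^{2} = 16$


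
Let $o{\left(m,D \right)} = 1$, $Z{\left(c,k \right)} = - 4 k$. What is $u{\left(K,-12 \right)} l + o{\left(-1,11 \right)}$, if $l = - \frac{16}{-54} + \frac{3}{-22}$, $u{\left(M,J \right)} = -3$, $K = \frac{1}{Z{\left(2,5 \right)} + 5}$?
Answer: $\frac{103}{198} \approx 0.5202$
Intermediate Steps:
$K = - \frac{1}{15}$ ($K = \frac{1}{\left(-4\right) 5 + 5} = \frac{1}{-20 + 5} = \frac{1}{-15} = - \frac{1}{15} \approx -0.066667$)
$l = \frac{95}{594}$ ($l = \left(-16\right) \left(- \frac{1}{54}\right) + 3 \left(- \frac{1}{22}\right) = \frac{8}{27} - \frac{3}{22} = \frac{95}{594} \approx 0.15993$)
$u{\left(K,-12 \right)} l + o{\left(-1,11 \right)} = \left(-3\right) \frac{95}{594} + 1 = - \frac{95}{198} + 1 = \frac{103}{198}$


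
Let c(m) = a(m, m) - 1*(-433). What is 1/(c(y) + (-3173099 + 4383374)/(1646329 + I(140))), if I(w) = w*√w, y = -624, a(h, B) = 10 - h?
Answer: 18792113662543/20065000043009306 + 1100250*√35/10032500021504653 ≈ 0.00093656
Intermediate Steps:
I(w) = w^(3/2)
c(m) = 443 - m (c(m) = (10 - m) - 1*(-433) = (10 - m) + 433 = 443 - m)
1/(c(y) + (-3173099 + 4383374)/(1646329 + I(140))) = 1/((443 - 1*(-624)) + (-3173099 + 4383374)/(1646329 + 140^(3/2))) = 1/((443 + 624) + 1210275/(1646329 + 280*√35)) = 1/(1067 + 1210275/(1646329 + 280*√35))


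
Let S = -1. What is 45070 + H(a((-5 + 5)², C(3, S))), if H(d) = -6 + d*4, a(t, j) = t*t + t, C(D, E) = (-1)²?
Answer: 45064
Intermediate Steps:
C(D, E) = 1
a(t, j) = t + t² (a(t, j) = t² + t = t + t²)
H(d) = -6 + 4*d
45070 + H(a((-5 + 5)², C(3, S))) = 45070 + (-6 + 4*((-5 + 5)²*(1 + (-5 + 5)²))) = 45070 + (-6 + 4*(0²*(1 + 0²))) = 45070 + (-6 + 4*(0*(1 + 0))) = 45070 + (-6 + 4*(0*1)) = 45070 + (-6 + 4*0) = 45070 + (-6 + 0) = 45070 - 6 = 45064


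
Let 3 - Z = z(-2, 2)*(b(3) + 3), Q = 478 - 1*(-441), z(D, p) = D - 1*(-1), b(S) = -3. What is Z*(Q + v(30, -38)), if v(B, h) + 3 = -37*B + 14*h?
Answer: -2178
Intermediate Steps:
v(B, h) = -3 - 37*B + 14*h (v(B, h) = -3 + (-37*B + 14*h) = -3 - 37*B + 14*h)
z(D, p) = 1 + D (z(D, p) = D + 1 = 1 + D)
Q = 919 (Q = 478 + 441 = 919)
Z = 3 (Z = 3 - (1 - 2)*(-3 + 3) = 3 - (-1)*0 = 3 - 1*0 = 3 + 0 = 3)
Z*(Q + v(30, -38)) = 3*(919 + (-3 - 37*30 + 14*(-38))) = 3*(919 + (-3 - 1110 - 532)) = 3*(919 - 1645) = 3*(-726) = -2178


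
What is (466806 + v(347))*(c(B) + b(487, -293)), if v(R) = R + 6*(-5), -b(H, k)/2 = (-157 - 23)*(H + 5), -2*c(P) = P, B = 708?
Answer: 82571464218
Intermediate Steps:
c(P) = -P/2
b(H, k) = 1800 + 360*H (b(H, k) = -2*(-157 - 23)*(H + 5) = -(-360)*(5 + H) = -2*(-900 - 180*H) = 1800 + 360*H)
v(R) = -30 + R (v(R) = R - 30 = -30 + R)
(466806 + v(347))*(c(B) + b(487, -293)) = (466806 + (-30 + 347))*(-1/2*708 + (1800 + 360*487)) = (466806 + 317)*(-354 + (1800 + 175320)) = 467123*(-354 + 177120) = 467123*176766 = 82571464218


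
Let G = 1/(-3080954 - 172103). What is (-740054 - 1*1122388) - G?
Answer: -6058629985193/3253057 ≈ -1.8624e+6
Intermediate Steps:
G = -1/3253057 (G = 1/(-3253057) = -1/3253057 ≈ -3.0740e-7)
(-740054 - 1*1122388) - G = (-740054 - 1*1122388) - 1*(-1/3253057) = (-740054 - 1122388) + 1/3253057 = -1862442 + 1/3253057 = -6058629985193/3253057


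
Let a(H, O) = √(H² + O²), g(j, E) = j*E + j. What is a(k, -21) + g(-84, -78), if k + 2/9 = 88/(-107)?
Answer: 6468 + √409981765/963 ≈ 6489.0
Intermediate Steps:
k = -1006/963 (k = -2/9 + 88/(-107) = -2/9 + 88*(-1/107) = -2/9 - 88/107 = -1006/963 ≈ -1.0447)
g(j, E) = j + E*j (g(j, E) = E*j + j = j + E*j)
a(k, -21) + g(-84, -78) = √((-1006/963)² + (-21)²) - 84*(1 - 78) = √(1012036/927369 + 441) - 84*(-77) = √(409981765/927369) + 6468 = √409981765/963 + 6468 = 6468 + √409981765/963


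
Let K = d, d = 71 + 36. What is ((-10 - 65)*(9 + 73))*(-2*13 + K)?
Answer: -498150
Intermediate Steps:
d = 107
K = 107
((-10 - 65)*(9 + 73))*(-2*13 + K) = ((-10 - 65)*(9 + 73))*(-2*13 + 107) = (-75*82)*(-26 + 107) = -6150*81 = -498150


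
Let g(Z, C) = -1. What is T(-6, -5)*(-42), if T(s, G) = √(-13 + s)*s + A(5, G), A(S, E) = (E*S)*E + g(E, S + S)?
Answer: -5208 + 252*I*√19 ≈ -5208.0 + 1098.4*I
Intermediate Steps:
A(S, E) = -1 + S*E² (A(S, E) = (E*S)*E - 1 = S*E² - 1 = -1 + S*E²)
T(s, G) = -1 + 5*G² + s*√(-13 + s) (T(s, G) = √(-13 + s)*s + (-1 + 5*G²) = s*√(-13 + s) + (-1 + 5*G²) = -1 + 5*G² + s*√(-13 + s))
T(-6, -5)*(-42) = (-1 + 5*(-5)² - 6*√(-13 - 6))*(-42) = (-1 + 5*25 - 6*I*√19)*(-42) = (-1 + 125 - 6*I*√19)*(-42) = (124 - 6*I*√19)*(-42) = -5208 + 252*I*√19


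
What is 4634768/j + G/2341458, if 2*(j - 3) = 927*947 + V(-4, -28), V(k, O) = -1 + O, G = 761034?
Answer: 1864358323021/171286628289 ≈ 10.884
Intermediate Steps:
j = 438923 (j = 3 + (927*947 + (-1 - 28))/2 = 3 + (877869 - 29)/2 = 3 + (1/2)*877840 = 3 + 438920 = 438923)
4634768/j + G/2341458 = 4634768/438923 + 761034/2341458 = 4634768*(1/438923) + 761034*(1/2341458) = 4634768/438923 + 126839/390243 = 1864358323021/171286628289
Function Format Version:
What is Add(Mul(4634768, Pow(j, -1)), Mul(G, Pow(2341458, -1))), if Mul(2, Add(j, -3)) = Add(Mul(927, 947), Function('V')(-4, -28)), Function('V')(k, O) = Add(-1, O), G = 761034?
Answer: Rational(1864358323021, 171286628289) ≈ 10.884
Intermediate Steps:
j = 438923 (j = Add(3, Mul(Rational(1, 2), Add(Mul(927, 947), Add(-1, -28)))) = Add(3, Mul(Rational(1, 2), Add(877869, -29))) = Add(3, Mul(Rational(1, 2), 877840)) = Add(3, 438920) = 438923)
Add(Mul(4634768, Pow(j, -1)), Mul(G, Pow(2341458, -1))) = Add(Mul(4634768, Pow(438923, -1)), Mul(761034, Pow(2341458, -1))) = Add(Mul(4634768, Rational(1, 438923)), Mul(761034, Rational(1, 2341458))) = Add(Rational(4634768, 438923), Rational(126839, 390243)) = Rational(1864358323021, 171286628289)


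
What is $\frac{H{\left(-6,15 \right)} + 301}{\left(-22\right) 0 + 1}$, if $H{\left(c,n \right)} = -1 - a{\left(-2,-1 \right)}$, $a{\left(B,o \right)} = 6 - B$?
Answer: $292$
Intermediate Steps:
$H{\left(c,n \right)} = -9$ ($H{\left(c,n \right)} = -1 - \left(6 - -2\right) = -1 - \left(6 + 2\right) = -1 - 8 = -9$)
$\frac{H{\left(-6,15 \right)} + 301}{\left(-22\right) 0 + 1} = \frac{-9 + 301}{\left(-22\right) 0 + 1} = \frac{292}{0 + 1} = \frac{292}{1} = 292 \cdot 1 = 292$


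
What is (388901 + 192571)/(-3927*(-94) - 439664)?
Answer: -290736/35263 ≈ -8.2448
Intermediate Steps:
(388901 + 192571)/(-3927*(-94) - 439664) = 581472/(369138 - 439664) = 581472/(-70526) = 581472*(-1/70526) = -290736/35263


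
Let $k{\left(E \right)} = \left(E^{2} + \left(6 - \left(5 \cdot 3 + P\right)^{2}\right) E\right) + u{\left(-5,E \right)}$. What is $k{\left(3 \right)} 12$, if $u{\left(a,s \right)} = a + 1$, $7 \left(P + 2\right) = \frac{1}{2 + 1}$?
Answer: $- \frac{286780}{49} \approx -5852.7$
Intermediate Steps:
$P = - \frac{41}{21}$ ($P = -2 + \frac{1}{7 \left(2 + 1\right)} = -2 + \frac{1}{7 \cdot 3} = -2 + \frac{1}{7} \cdot \frac{1}{3} = -2 + \frac{1}{21} = - \frac{41}{21} \approx -1.9524$)
$u{\left(a,s \right)} = 1 + a$
$k{\left(E \right)} = -4 + E^{2} - \frac{72430 E}{441}$ ($k{\left(E \right)} = \left(E^{2} + \left(6 - \left(5 \cdot 3 - \frac{41}{21}\right)^{2}\right) E\right) + \left(1 - 5\right) = \left(E^{2} + \left(6 - \left(15 - \frac{41}{21}\right)^{2}\right) E\right) - 4 = \left(E^{2} + \left(6 - \left(\frac{274}{21}\right)^{2}\right) E\right) - 4 = \left(E^{2} + \left(6 - \frac{75076}{441}\right) E\right) - 4 = \left(E^{2} - \frac{72430 E}{441}\right) - 4 = -4 + E^{2} - \frac{72430 E}{441}$)
$k{\left(3 \right)} 12 = \left(-4 + 3^{2} - \frac{72430}{147}\right) 12 = \left(-4 + 9 - \frac{72430}{147}\right) 12 = \left(- \frac{71695}{147}\right) 12 = - \frac{286780}{49}$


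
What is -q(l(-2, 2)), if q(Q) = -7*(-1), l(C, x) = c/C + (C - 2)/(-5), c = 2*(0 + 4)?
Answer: -7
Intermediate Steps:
c = 8 (c = 2*4 = 8)
l(C, x) = 2/5 + 8/C - C/5 (l(C, x) = 8/C + (C - 2)/(-5) = 8/C + (-2 + C)*(-1/5) = 8/C + (2/5 - C/5) = 2/5 + 8/C - C/5)
q(Q) = 7
-q(l(-2, 2)) = -1*7 = -7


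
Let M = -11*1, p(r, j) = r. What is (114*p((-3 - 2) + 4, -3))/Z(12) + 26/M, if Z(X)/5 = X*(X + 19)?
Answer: -8269/3410 ≈ -2.4249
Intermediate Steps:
Z(X) = 5*X*(19 + X) (Z(X) = 5*(X*(X + 19)) = 5*(X*(19 + X)) = 5*X*(19 + X))
M = -11
(114*p((-3 - 2) + 4, -3))/Z(12) + 26/M = (114*((-3 - 2) + 4))/((5*12*(19 + 12))) + 26/(-11) = (114*(-5 + 4))/((5*12*31)) + 26*(-1/11) = (114*(-1))/1860 - 26/11 = -114*1/1860 - 26/11 = -19/310 - 26/11 = -8269/3410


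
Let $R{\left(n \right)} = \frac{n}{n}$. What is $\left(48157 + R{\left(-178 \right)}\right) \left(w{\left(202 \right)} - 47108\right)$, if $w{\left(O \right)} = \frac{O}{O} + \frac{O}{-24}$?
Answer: $- \frac{13613905415}{6} \approx -2.269 \cdot 10^{9}$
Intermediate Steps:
$R{\left(n \right)} = 1$
$w{\left(O \right)} = 1 - \frac{O}{24}$ ($w{\left(O \right)} = 1 + O \left(- \frac{1}{24}\right) = 1 - \frac{O}{24}$)
$\left(48157 + R{\left(-178 \right)}\right) \left(w{\left(202 \right)} - 47108\right) = \left(48157 + 1\right) \left(\left(1 - \frac{101}{12}\right) - 47108\right) = 48158 \left(\left(1 - \frac{101}{12}\right) - 47108\right) = 48158 \left(- \frac{89}{12} - 47108\right) = 48158 \left(- \frac{565385}{12}\right) = - \frac{13613905415}{6}$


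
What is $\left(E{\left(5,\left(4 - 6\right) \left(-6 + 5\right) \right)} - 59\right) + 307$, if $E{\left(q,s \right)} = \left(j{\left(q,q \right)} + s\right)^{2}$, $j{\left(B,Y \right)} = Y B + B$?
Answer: $1272$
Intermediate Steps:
$j{\left(B,Y \right)} = B + B Y$ ($j{\left(B,Y \right)} = B Y + B = B + B Y$)
$E{\left(q,s \right)} = \left(s + q \left(1 + q\right)\right)^{2}$ ($E{\left(q,s \right)} = \left(q \left(1 + q\right) + s\right)^{2} = \left(s + q \left(1 + q\right)\right)^{2}$)
$\left(E{\left(5,\left(4 - 6\right) \left(-6 + 5\right) \right)} - 59\right) + 307 = \left(\left(\left(4 - 6\right) \left(-6 + 5\right) + 5 \left(1 + 5\right)\right)^{2} - 59\right) + 307 = \left(\left(\left(4 - 6\right) \left(-1\right) + 5 \cdot 6\right)^{2} - 59\right) + 307 = \left(\left(\left(-2\right) \left(-1\right) + 30\right)^{2} - 59\right) + 307 = \left(\left(2 + 30\right)^{2} - 59\right) + 307 = \left(32^{2} - 59\right) + 307 = \left(1024 - 59\right) + 307 = 965 + 307 = 1272$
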